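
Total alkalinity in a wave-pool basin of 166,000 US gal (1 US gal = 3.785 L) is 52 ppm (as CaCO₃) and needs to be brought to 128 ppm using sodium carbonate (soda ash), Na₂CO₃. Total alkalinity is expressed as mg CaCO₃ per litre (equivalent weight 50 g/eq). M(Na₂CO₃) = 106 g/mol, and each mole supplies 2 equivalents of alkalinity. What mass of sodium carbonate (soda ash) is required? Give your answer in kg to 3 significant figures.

Volume: 166,000 US gal × 3.785 L/gal = 628,310 L.
Alkalinity to add: (128 − 52) = 76 mg/L as CaCO₃ × 628,310 L = 47,750 g as CaCO₃.
Equivalents: 47,750 g ÷ 50 g/eq = 955 eq.
Each mole of Na₂CO₃ supplies 2 eq, so 955 / 2 = 477.5 mol.
Mass: 477.5 mol × 106 g/mol = 50,620 g.

50.6 kg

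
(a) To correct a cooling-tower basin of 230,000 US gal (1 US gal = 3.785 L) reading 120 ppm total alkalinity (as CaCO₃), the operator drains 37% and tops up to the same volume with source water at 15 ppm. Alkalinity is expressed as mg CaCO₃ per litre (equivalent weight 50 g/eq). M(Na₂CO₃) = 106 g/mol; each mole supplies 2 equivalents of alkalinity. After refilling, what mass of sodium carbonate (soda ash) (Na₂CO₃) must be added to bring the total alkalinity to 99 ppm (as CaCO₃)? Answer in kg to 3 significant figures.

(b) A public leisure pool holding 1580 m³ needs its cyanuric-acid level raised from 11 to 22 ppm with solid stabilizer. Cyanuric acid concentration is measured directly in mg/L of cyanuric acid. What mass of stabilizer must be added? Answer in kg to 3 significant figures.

(a) Volume: 230,000 US gal × 3.785 L/gal = 870,550 L.
(a) After draining 37% and refilling: 120 × 0.63 + 15 × 0.37 = 81.15 ppm.
(a) Deficit to target: 99 − 81.15 = 17.85 mg/L.
(a) As CaCO₃: 17.85 mg/L × 870,550 L = 15,540 g; ÷ 50 g/eq ÷ 2 = 155.4 mol Na₂CO₃.
(a) Mass: 155.4 × 106 = 16,470 g.

(b) Volume: 1580 m³ = 1,580,000 L.
(b) CYA to add: (22 − 11) = 11 mg/L × 1,580,000 L = 17,380 g cyanuric acid.

(a) 16.5 kg; (b) 17.4 kg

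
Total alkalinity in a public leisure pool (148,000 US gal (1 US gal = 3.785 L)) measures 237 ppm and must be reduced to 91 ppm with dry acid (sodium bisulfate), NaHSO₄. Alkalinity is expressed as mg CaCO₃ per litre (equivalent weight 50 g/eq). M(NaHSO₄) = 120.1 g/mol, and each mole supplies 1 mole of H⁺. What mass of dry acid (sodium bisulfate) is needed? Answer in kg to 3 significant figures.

196 kg

Volume: 148,000 US gal × 3.785 L/gal = 560,180 L.
Alkalinity to neutralize: (237 − 91) = 146 mg/L as CaCO₃ × 560,180 L = 81,790 g as CaCO₃.
Equivalents of H⁺ required: 81,790 ÷ 50 g/eq = 1636 eq = 1636 mol NaHSO₄.
Mass of NaHSO₄: 1636 × 120.1 = 196,500 g.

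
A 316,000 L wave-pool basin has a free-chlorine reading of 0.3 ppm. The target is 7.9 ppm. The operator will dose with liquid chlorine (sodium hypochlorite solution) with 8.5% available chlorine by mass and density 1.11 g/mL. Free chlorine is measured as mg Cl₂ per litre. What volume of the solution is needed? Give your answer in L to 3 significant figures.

Chlorine deficit: 7.9 − 0.3 = 7.6 ppm = 7.6 mg/L as Cl₂.
Cl₂ equivalent needed: 7.6 mg/L × 316,000 L = 2,402,000 mg = 2402 g.
Product at 8.5% available chlorine: 2402 / 0.085 = 28,250 g.
Volume at density 1.11 g/mL: 28,250 g ÷ 1.11 g/mL = 25,450 mL.

25.5 L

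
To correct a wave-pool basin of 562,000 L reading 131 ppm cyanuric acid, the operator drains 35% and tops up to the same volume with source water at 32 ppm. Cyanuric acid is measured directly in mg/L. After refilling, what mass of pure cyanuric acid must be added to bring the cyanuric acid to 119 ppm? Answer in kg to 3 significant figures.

12.7 kg

After draining 35% and refilling: 131 × 0.65 + 32 × 0.35 = 96.35 ppm.
Deficit to target: 119 − 96.35 = 22.65 mg/L.
Mass: 22.65 mg/L × 562,000 L = 12,730 g cyanuric acid.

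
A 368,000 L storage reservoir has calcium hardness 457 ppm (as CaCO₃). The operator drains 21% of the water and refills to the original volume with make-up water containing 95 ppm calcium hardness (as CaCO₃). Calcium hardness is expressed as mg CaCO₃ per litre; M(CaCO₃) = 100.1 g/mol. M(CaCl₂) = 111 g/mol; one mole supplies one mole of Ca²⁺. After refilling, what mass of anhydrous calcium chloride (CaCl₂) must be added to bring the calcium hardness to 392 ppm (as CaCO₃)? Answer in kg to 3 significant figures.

After draining 21% and refilling: 457 × 0.79 + 95 × 0.21 = 380.98 ppm.
Deficit to target: 392 − 380.98 = 11.02 mg/L.
As CaCO₃: 11.02 mg/L × 368,000 L = 4055 g; ÷ 100.1 = 40.51 mol Ca²⁺.
Mass: 40.51 × 111 = 4497 g.

4.50 kg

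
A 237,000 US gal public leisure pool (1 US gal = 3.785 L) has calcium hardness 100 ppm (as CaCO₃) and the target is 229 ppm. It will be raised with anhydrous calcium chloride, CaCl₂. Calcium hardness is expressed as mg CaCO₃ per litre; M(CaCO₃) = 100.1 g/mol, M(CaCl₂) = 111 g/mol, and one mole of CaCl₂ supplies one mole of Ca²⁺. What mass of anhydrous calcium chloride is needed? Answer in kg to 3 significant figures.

Volume: 237,000 US gal × 3.785 L/gal = 897,045 L.
Hardness to add: (229 − 100) = 129 mg/L as CaCO₃ × 897,045 L = 115,700 g as CaCO₃.
Moles of Ca²⁺ (1 mol Ca²⁺ ≡ 1 mol CaCO₃): 115,700 / 100.1 g/mol = 1156 mol.
Mass of CaCl₂: 1156 × 111 = 128,300 g.

128 kg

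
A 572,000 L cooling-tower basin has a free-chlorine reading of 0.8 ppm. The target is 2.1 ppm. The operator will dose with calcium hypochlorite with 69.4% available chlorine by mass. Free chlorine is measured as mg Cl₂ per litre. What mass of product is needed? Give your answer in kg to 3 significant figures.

Chlorine deficit: 2.1 − 0.8 = 1.3 ppm = 1.3 mg/L as Cl₂.
Cl₂ equivalent needed: 1.3 mg/L × 572,000 L = 743,600 mg = 743.6 g.
Product at 69.4% available chlorine: 743.6 / 0.694 = 1071 g.

1.07 kg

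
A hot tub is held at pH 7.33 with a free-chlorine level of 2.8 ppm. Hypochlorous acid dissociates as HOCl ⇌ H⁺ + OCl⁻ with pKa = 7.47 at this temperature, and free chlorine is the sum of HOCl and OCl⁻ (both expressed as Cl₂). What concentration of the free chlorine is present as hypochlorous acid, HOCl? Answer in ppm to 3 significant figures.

1.62 ppm

[OCl⁻]/[HOCl] = 10^(pH − pKa) = 10^(7.33 − 7.47) = 10^-0.14 = 0.7244.
Fraction as HOCl = 1 / (1 + 0.7244) = 0.5799.
HOCl = 0.5799 × 2.8 ppm = 1.624 ppm.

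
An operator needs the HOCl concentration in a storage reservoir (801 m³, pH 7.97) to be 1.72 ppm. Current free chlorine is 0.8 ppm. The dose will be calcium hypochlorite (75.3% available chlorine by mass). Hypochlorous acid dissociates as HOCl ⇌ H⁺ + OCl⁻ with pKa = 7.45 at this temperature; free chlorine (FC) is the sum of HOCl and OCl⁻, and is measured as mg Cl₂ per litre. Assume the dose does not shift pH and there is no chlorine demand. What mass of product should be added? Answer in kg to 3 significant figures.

7.04 kg

Volume: 801 m³ = 801,000 L.
[OCl⁻]/[HOCl] = 10^(pH − pKa) = 10^(7.97 − 7.45) = 3.311; fraction as HOCl = 1/(1 + 3.311) = 0.2319.
Free chlorine required for 1.72 ppm HOCl: 1.72 / 0.2319 = 7.415 ppm.
FC to add: 7.415 − 0.8 = 6.615 mg/L as Cl₂.
Cl₂ equivalent: 6.615 mg/L × 801,000 L = 5299 g.
Product at 75.3% available Cl: 5299 / 0.753 = 7037 g.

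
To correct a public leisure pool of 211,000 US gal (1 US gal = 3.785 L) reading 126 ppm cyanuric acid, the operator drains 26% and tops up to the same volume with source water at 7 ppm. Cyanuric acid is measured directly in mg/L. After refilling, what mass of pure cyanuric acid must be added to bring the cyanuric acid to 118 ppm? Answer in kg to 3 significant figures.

Volume: 211,000 US gal × 3.785 L/gal = 798,635 L.
After draining 26% and refilling: 126 × 0.74 + 7 × 0.26 = 95.06 ppm.
Deficit to target: 118 − 95.06 = 22.94 mg/L.
Mass: 22.94 mg/L × 798,635 L = 18,320 g cyanuric acid.

18.3 kg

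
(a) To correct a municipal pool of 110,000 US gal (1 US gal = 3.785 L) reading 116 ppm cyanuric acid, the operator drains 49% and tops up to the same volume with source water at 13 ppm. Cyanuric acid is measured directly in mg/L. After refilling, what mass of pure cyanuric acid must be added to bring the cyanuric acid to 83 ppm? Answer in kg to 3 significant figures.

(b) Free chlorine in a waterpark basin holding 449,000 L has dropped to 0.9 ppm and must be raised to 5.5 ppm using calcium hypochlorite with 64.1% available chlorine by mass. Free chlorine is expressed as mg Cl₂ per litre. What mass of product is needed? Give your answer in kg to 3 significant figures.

(a) Volume: 110,000 US gal × 3.785 L/gal = 416,350 L.
(a) After draining 49% and refilling: 116 × 0.51 + 13 × 0.49 = 65.53 ppm.
(a) Deficit to target: 83 − 65.53 = 17.47 mg/L.
(a) Mass: 17.47 mg/L × 416,350 L = 7274 g cyanuric acid.

(b) Chlorine deficit: 5.5 − 0.9 = 4.6 ppm = 4.6 mg/L as Cl₂.
(b) Cl₂ equivalent needed: 4.6 mg/L × 449,000 L = 2,065,000 mg = 2065 g.
(b) Product at 64.1% available chlorine: 2065 / 0.641 = 3222 g.

(a) 7.27 kg; (b) 3.22 kg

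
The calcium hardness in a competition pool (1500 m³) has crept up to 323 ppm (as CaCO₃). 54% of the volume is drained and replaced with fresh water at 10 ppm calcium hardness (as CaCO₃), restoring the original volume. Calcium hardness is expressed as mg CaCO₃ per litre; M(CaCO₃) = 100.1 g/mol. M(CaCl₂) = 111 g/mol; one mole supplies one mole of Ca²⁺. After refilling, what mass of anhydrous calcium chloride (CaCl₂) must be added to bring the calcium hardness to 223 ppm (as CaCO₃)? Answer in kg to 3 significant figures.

Volume: 1500 m³ = 1,500,000 L.
After draining 54% and refilling: 323 × 0.46 + 10 × 0.54 = 153.98 ppm.
Deficit to target: 223 − 153.98 = 69.02 mg/L.
As CaCO₃: 69.02 mg/L × 1,500,000 L = 103,500 g; ÷ 100.1 = 1034 mol Ca²⁺.
Mass: 1034 × 111 = 114,800 g.

115 kg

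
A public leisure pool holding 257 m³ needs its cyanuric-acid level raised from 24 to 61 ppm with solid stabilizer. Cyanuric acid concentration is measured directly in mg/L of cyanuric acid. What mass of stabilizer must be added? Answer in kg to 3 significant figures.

9.51 kg

Volume: 257 m³ = 257,000 L.
CYA to add: (61 − 24) = 37 mg/L × 257,000 L = 9509 g cyanuric acid.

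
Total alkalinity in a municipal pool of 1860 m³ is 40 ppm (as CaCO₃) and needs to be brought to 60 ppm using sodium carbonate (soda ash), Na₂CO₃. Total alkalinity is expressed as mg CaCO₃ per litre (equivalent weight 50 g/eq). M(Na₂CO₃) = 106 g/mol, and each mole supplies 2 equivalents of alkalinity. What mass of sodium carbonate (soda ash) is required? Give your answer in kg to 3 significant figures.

Volume: 1860 m³ = 1,860,000 L.
Alkalinity to add: (60 − 40) = 20 mg/L as CaCO₃ × 1,860,000 L = 37,200 g as CaCO₃.
Equivalents: 37,200 g ÷ 50 g/eq = 744 eq.
Each mole of Na₂CO₃ supplies 2 eq, so 744 / 2 = 372 mol.
Mass: 372 mol × 106 g/mol = 39,430 g.

39.4 kg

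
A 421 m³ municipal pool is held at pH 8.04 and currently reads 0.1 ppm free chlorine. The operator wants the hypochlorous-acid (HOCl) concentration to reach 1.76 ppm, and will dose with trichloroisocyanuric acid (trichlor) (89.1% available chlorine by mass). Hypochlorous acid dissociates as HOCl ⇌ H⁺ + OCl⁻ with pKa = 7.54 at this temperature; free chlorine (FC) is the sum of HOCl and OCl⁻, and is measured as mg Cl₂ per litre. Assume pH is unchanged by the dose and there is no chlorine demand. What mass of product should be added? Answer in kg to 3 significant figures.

3.41 kg

Volume: 421 m³ = 421,000 L.
[OCl⁻]/[HOCl] = 10^(pH − pKa) = 10^(8.04 − 7.54) = 3.162; fraction as HOCl = 1/(1 + 3.162) = 0.2403.
Free chlorine required for 1.76 ppm HOCl: 1.76 / 0.2403 = 7.326 ppm.
FC to add: 7.326 − 0.1 = 7.226 mg/L as Cl₂.
Cl₂ equivalent: 7.226 mg/L × 421,000 L = 3042 g.
Product at 89.1% available Cl: 3042 / 0.891 = 3414 g.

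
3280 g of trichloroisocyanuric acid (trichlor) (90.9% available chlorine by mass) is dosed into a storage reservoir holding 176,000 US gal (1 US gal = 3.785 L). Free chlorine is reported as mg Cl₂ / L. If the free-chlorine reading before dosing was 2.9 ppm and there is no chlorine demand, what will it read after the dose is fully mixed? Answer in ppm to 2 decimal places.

Volume: 176,000 US gal × 3.785 L/gal = 666,160 L.
Available chlorine delivered: 3280 g × 0.909 = 2982 g as Cl₂.
Concentration rise: 2982 g / 666,160 L = 4.476 mg/L = 4.48 ppm.
Final FC: 2.9 + 4.48 = 7.38 ppm.

7.38 ppm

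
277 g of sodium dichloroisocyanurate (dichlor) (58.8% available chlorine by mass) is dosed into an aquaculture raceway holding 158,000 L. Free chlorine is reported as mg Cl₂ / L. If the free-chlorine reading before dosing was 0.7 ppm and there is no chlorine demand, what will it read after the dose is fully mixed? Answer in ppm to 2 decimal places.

Available chlorine delivered: 277 g × 0.588 = 162.9 g as Cl₂.
Concentration rise: 162.9 g / 158,000 L = 1.031 mg/L = 1.03 ppm.
Final FC: 0.7 + 1.03 = 1.73 ppm.

1.73 ppm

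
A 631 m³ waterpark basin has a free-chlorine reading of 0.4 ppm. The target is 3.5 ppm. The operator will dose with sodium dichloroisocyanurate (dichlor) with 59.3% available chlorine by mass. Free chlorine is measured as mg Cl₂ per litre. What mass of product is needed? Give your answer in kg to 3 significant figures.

3.30 kg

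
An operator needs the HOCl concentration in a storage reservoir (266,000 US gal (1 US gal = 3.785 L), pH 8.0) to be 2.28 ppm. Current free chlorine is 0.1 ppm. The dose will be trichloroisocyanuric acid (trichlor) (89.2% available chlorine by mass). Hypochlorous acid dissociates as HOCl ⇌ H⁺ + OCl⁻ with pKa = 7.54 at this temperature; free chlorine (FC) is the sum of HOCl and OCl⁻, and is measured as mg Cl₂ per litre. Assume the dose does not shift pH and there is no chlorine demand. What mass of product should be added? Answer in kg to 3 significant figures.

Volume: 266,000 US gal × 3.785 L/gal = 1,006,810 L.
[OCl⁻]/[HOCl] = 10^(pH − pKa) = 10^(8.0 − 7.54) = 2.884; fraction as HOCl = 1/(1 + 2.884) = 0.2575.
Free chlorine required for 2.28 ppm HOCl: 2.28 / 0.2575 = 8.856 ppm.
FC to add: 8.856 − 0.1 = 8.756 mg/L as Cl₂.
Cl₂ equivalent: 8.756 mg/L × 1,006,810 L = 8815 g.
Product at 89.2% available Cl: 8815 / 0.892 = 9883 g.

9.88 kg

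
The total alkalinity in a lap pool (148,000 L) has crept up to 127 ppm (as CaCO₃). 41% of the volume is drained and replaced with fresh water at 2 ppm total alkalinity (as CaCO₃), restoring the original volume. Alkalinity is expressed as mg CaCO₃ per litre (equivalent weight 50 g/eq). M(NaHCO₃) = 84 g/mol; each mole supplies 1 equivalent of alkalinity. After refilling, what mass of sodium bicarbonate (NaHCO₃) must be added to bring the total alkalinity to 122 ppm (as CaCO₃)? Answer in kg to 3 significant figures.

11.5 kg

After draining 41% and refilling: 127 × 0.59 + 2 × 0.41 = 75.75 ppm.
Deficit to target: 122 − 75.75 = 46.25 mg/L.
As CaCO₃: 46.25 mg/L × 148,000 L = 6845 g; ÷ 50 g/eq ÷ 1 = 136.9 mol NaHCO₃.
Mass: 136.9 × 84 = 11,500 g.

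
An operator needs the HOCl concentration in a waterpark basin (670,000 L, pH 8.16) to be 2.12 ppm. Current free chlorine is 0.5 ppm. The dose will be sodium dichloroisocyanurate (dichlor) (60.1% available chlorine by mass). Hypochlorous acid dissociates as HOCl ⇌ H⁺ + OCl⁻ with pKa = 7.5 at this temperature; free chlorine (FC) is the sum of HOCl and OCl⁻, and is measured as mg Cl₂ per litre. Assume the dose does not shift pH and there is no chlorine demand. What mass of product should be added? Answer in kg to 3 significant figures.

[OCl⁻]/[HOCl] = 10^(pH − pKa) = 10^(8.16 − 7.5) = 4.571; fraction as HOCl = 1/(1 + 4.571) = 0.1795.
Free chlorine required for 2.12 ppm HOCl: 2.12 / 0.1795 = 11.81 ppm.
FC to add: 11.81 − 0.5 = 11.31 mg/L as Cl₂.
Cl₂ equivalent: 11.31 mg/L × 670,000 L = 7578 g.
Product at 60.1% available Cl: 7578 / 0.601 = 12,610 g.

12.6 kg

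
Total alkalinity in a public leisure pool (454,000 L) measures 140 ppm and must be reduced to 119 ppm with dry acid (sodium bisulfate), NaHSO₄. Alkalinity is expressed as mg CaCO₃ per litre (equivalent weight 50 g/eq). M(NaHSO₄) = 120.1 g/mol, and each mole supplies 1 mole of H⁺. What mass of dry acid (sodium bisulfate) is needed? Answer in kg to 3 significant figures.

Alkalinity to neutralize: (140 − 119) = 21 mg/L as CaCO₃ × 454,000 L = 9534 g as CaCO₃.
Equivalents of H⁺ required: 9534 ÷ 50 g/eq = 190.7 eq = 190.7 mol NaHSO₄.
Mass of NaHSO₄: 190.7 × 120.1 = 22,900 g.

22.9 kg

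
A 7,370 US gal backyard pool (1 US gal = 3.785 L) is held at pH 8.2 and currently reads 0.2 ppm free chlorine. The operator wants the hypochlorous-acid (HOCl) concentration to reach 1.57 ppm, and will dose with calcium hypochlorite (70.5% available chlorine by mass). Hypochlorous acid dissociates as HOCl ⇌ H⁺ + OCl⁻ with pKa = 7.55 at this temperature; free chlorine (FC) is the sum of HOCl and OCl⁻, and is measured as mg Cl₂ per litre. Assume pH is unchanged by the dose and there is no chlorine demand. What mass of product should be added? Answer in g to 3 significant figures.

332 g

Volume: 7,370 US gal × 3.785 L/gal = 27,895 L.
[OCl⁻]/[HOCl] = 10^(pH − pKa) = 10^(8.2 − 7.55) = 4.467; fraction as HOCl = 1/(1 + 4.467) = 0.1829.
Free chlorine required for 1.57 ppm HOCl: 1.57 / 0.1829 = 8.583 ppm.
FC to add: 8.583 − 0.2 = 8.383 mg/L as Cl₂.
Cl₂ equivalent: 8.383 mg/L × 27,895 L = 233.8 g.
Product at 70.5% available Cl: 233.8 / 0.705 = 331.7 g.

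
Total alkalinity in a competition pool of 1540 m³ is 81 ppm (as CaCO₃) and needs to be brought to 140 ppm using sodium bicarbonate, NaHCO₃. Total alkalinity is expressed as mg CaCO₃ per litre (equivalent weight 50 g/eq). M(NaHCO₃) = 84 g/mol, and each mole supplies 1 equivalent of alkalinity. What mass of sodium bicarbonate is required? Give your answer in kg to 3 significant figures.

Volume: 1540 m³ = 1,540,000 L.
Alkalinity to add: (140 − 81) = 59 mg/L as CaCO₃ × 1,540,000 L = 90,860 g as CaCO₃.
Equivalents: 90,860 g ÷ 50 g/eq = 1817 eq.
NaHCO₃ supplies 1 eq per mole → 1817 mol.
Mass: 1817 mol × 84 g/mol = 152,600 g.

153 kg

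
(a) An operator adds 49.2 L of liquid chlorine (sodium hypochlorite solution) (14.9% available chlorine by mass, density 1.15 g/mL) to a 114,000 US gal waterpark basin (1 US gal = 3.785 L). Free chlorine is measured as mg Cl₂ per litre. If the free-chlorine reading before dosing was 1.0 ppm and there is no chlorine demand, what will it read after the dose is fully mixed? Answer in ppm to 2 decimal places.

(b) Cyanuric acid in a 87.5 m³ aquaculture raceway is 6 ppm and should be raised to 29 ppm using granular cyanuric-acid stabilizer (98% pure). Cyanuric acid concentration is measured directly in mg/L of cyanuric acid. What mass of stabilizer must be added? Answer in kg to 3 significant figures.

(a) 20.54 ppm; (b) 2.05 kg

(a) Volume: 114,000 US gal × 3.785 L/gal = 431,490 L.
(a) Mass of solution: 49.2 L × 1000 mL/L × 1.15 g/mL = 56,580 g.
(a) Available chlorine delivered: 56,580 g × 0.149 = 8430 g as Cl₂.
(a) Concentration rise: 8430 g / 431,490 L = 19.54 mg/L = 19.54 ppm.
(a) Final FC: 1.0 + 19.54 = 20.54 ppm.

(b) Volume: 87.5 m³ = 87,500 L.
(b) CYA to add: (29 − 6) = 23 mg/L × 87,500 L = 2012 g cyanuric acid.
(b) At 98% purity: 2012 / 0.98 = 2054 g product.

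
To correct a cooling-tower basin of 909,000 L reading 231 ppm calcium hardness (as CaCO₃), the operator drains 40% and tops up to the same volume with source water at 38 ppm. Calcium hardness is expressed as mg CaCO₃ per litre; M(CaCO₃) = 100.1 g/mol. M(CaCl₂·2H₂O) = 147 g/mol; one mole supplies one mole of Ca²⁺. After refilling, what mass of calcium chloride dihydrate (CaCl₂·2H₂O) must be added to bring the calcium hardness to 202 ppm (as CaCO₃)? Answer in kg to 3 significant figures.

After draining 40% and refilling: 231 × 0.60 + 38 × 0.40 = 153.8 ppm.
Deficit to target: 202 − 153.8 = 48.2 mg/L.
As CaCO₃: 48.2 mg/L × 909,000 L = 43,810 g; ÷ 100.1 = 437.7 mol Ca²⁺.
Mass: 437.7 × 147 = 64,340 g.

64.3 kg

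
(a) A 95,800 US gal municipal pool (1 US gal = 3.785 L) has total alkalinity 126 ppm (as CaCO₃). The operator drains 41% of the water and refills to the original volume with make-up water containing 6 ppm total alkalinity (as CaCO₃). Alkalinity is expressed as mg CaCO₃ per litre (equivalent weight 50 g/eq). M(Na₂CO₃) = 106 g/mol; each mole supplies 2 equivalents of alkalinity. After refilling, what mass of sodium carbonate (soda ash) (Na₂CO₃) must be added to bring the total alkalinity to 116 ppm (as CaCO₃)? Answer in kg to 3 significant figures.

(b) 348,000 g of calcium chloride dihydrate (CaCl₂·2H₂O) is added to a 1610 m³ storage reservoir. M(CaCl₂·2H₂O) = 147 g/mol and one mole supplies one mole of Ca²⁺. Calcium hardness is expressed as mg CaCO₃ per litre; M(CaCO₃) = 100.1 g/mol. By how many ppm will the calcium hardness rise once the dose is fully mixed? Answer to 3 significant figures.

(a) 15.1 kg; (b) 147 ppm

(a) Volume: 95,800 US gal × 3.785 L/gal = 362,603 L.
(a) After draining 41% and refilling: 126 × 0.59 + 6 × 0.41 = 76.8 ppm.
(a) Deficit to target: 116 − 76.8 = 39.2 mg/L.
(a) As CaCO₃: 39.2 mg/L × 362,603 L = 14,210 g; ÷ 50 g/eq ÷ 2 = 142.1 mol Na₂CO₃.
(a) Mass: 142.1 × 106 = 15,070 g.

(b) Volume: 1610 m³ = 1,610,000 L.
(b) Moles of Ca²⁺: 348,000 g ÷ 147 g/mol = 2367 mol.
(b) As CaCO₃: 2367 mol × 100.1 g/mol = 237,000 g.
(b) Rise: 237,000 g / 1,610,000 L × 1000 = 147.2 mg/L.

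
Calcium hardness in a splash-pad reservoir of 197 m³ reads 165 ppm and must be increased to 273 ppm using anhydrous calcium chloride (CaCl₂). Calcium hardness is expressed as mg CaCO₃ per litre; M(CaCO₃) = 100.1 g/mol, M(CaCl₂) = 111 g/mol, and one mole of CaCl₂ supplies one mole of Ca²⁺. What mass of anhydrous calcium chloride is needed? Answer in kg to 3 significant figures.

23.6 kg

Volume: 197 m³ = 197,000 L.
Hardness to add: (273 − 165) = 108 mg/L as CaCO₃ × 197,000 L = 21,280 g as CaCO₃.
Moles of Ca²⁺ (1 mol Ca²⁺ ≡ 1 mol CaCO₃): 21,280 / 100.1 g/mol = 212.5 mol.
Mass of CaCl₂: 212.5 × 111 = 23,590 g.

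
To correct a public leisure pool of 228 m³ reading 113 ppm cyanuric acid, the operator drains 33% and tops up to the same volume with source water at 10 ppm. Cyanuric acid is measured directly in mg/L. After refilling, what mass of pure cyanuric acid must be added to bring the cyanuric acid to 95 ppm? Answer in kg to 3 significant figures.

Volume: 228 m³ = 228,000 L.
After draining 33% and refilling: 113 × 0.67 + 10 × 0.33 = 79.01 ppm.
Deficit to target: 95 − 79.01 = 15.99 mg/L.
Mass: 15.99 mg/L × 228,000 L = 3646 g cyanuric acid.

3.65 kg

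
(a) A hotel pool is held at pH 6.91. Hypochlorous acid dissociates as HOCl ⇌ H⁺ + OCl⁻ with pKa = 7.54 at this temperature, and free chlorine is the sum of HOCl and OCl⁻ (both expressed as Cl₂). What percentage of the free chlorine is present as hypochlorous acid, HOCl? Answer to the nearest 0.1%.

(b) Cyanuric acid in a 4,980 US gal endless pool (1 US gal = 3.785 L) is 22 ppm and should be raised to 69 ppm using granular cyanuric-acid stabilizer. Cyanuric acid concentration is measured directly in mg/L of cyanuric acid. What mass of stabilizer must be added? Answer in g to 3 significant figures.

(a) 81.0%; (b) 886 g

(a) [OCl⁻]/[HOCl] = 10^(pH − pKa) = 10^(6.91 − 7.54) = 10^-0.63 = 0.2344.
(a) Fraction as HOCl = 1 / (1 + 0.2344) = 0.8101.

(b) Volume: 4,980 US gal × 3.785 L/gal = 18,849 L.
(b) CYA to add: (69 − 22) = 47 mg/L × 18,849 L = 885.9 g cyanuric acid.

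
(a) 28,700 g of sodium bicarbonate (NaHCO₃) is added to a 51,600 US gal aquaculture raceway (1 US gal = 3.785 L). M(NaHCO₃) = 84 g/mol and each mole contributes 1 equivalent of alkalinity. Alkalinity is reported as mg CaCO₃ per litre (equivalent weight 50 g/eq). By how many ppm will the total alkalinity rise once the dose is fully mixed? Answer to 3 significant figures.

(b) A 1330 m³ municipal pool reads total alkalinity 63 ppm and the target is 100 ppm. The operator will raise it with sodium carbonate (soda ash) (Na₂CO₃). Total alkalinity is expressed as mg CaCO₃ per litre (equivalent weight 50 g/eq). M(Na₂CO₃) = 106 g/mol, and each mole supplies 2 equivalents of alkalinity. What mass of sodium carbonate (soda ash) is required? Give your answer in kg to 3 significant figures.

(a) 87.5 ppm; (b) 52.2 kg

(a) Volume: 51,600 US gal × 3.785 L/gal = 195,306 L.
(a) Moles of NaHCO₃: 28,700 g ÷ 84 g/mol = 341.7 mol → 341.7 eq of alkalinity.
(a) As CaCO₃: 341.7 eq × 50 g/eq = 17,080 g.
(a) Rise: 17,080 g / 195,306 L × 1000 = 87.47 mg/L.

(b) Volume: 1330 m³ = 1,330,000 L.
(b) Alkalinity to add: (100 − 63) = 37 mg/L as CaCO₃ × 1,330,000 L = 49,210 g as CaCO₃.
(b) Equivalents: 49,210 g ÷ 50 g/eq = 984.2 eq.
(b) Each mole of Na₂CO₃ supplies 2 eq, so 984.2 / 2 = 492.1 mol.
(b) Mass: 492.1 mol × 106 g/mol = 52,160 g.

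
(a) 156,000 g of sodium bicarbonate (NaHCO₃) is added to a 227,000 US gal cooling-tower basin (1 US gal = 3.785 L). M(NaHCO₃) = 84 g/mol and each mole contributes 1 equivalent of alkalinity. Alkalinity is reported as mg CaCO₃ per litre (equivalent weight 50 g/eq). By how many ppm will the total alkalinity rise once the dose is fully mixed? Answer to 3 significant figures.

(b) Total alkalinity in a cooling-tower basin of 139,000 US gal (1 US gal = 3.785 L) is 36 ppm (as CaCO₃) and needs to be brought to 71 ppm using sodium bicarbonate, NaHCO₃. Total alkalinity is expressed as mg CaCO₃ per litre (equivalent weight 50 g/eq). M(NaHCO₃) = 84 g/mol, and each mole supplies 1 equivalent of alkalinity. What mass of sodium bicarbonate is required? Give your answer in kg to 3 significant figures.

(a) 108 ppm; (b) 30.9 kg

(a) Volume: 227,000 US gal × 3.785 L/gal = 859,195 L.
(a) Moles of NaHCO₃: 156,000 g ÷ 84 g/mol = 1857 mol → 1857 eq of alkalinity.
(a) As CaCO₃: 1857 eq × 50 g/eq = 92,860 g.
(a) Rise: 92,860 g / 859,195 L × 1000 = 108.1 mg/L.

(b) Volume: 139,000 US gal × 3.785 L/gal = 526,115 L.
(b) Alkalinity to add: (71 − 36) = 35 mg/L as CaCO₃ × 526,115 L = 18,410 g as CaCO₃.
(b) Equivalents: 18,410 g ÷ 50 g/eq = 368.3 eq.
(b) NaHCO₃ supplies 1 eq per mole → 368.3 mol.
(b) Mass: 368.3 mol × 84 g/mol = 30,940 g.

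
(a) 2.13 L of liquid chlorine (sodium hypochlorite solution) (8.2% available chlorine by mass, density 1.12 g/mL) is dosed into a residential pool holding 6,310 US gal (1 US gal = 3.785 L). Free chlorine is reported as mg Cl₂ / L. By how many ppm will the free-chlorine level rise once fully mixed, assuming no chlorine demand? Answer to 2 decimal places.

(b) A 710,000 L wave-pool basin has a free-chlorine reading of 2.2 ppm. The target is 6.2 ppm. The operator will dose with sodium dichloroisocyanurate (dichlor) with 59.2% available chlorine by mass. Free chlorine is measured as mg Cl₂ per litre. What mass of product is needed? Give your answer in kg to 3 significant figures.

(a) Volume: 6,310 US gal × 3.785 L/gal = 23,883 L.
(a) Mass of solution: 2.13 L × 1000 mL/L × 1.12 g/mL = 2386 g.
(a) Available chlorine delivered: 2386 g × 0.082 = 195.6 g as Cl₂.
(a) Concentration rise: 195.6 g / 23,883 L = 8.191 mg/L = 8.19 ppm.

(b) Chlorine deficit: 6.2 − 2.2 = 4 ppm = 4 mg/L as Cl₂.
(b) Cl₂ equivalent needed: 4 mg/L × 710,000 L = 2,840,000 mg = 2840 g.
(b) Product at 59.2% available chlorine: 2840 / 0.592 = 4797 g.

(a) 8.19 ppm; (b) 4.80 kg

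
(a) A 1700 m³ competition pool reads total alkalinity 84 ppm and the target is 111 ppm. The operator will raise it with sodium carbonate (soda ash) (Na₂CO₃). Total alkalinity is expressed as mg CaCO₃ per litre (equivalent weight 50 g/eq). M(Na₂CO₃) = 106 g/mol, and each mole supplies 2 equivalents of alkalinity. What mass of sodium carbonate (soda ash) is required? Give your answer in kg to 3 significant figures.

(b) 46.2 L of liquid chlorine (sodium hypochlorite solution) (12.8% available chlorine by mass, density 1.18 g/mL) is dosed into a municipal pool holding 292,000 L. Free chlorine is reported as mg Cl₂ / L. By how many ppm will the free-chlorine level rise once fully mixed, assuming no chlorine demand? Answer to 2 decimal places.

(a) 48.7 kg; (b) 23.90 ppm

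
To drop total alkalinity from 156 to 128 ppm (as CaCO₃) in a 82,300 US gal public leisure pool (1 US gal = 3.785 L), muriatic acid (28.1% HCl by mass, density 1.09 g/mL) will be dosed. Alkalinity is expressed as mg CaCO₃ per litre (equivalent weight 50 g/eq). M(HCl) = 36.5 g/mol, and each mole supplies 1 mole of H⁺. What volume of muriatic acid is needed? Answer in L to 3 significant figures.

Volume: 82,300 US gal × 3.785 L/gal = 311,506 L.
Alkalinity to neutralize: (156 − 128) = 28 mg/L as CaCO₃ × 311,506 L = 8722 g as CaCO₃.
Equivalents of H⁺ required: 8722 ÷ 50 g/eq = 174.4 eq = 174.4 mol HCl.
Mass of HCl: 174.4 × 36.5 = 6367 g.
Mass of 28.1% solution: 6367 / 0.281 = 22,660 g.
Volume: 22,660 g ÷ 1.09 g/mL = 20,790 mL.

20.8 L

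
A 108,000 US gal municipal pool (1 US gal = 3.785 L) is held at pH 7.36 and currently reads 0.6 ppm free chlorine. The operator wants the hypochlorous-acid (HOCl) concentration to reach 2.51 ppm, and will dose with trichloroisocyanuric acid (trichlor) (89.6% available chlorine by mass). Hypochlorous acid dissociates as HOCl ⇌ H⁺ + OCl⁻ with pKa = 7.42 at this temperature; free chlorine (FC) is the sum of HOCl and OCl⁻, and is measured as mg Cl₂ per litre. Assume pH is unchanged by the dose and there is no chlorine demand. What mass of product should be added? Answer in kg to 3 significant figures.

Volume: 108,000 US gal × 3.785 L/gal = 408,780 L.
[OCl⁻]/[HOCl] = 10^(pH − pKa) = 10^(7.36 − 7.42) = 0.871; fraction as HOCl = 1/(1 + 0.871) = 0.5345.
Free chlorine required for 2.51 ppm HOCl: 2.51 / 0.5345 = 4.696 ppm.
FC to add: 4.696 − 0.6 = 4.096 mg/L as Cl₂.
Cl₂ equivalent: 4.096 mg/L × 408,780 L = 1674 g.
Product at 89.6% available Cl: 1674 / 0.896 = 1869 g.

1.87 kg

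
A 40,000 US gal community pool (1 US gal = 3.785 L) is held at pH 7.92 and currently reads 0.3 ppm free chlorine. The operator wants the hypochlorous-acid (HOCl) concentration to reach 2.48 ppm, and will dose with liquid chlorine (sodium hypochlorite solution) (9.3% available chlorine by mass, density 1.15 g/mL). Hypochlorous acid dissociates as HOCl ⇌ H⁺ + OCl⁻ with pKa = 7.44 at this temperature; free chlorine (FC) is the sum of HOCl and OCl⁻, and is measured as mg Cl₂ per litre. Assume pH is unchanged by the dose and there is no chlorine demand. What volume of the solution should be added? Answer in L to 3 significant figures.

Volume: 40,000 US gal × 3.785 L/gal = 151,400 L.
[OCl⁻]/[HOCl] = 10^(pH − pKa) = 10^(7.92 − 7.44) = 3.02; fraction as HOCl = 1/(1 + 3.02) = 0.2488.
Free chlorine required for 2.48 ppm HOCl: 2.48 / 0.2488 = 9.969 ppm.
FC to add: 9.969 − 0.3 = 9.669 mg/L as Cl₂.
Cl₂ equivalent: 9.669 mg/L × 151,400 L = 1464 g.
Product at 9.3% available Cl: 1464 / 0.093 = 15,740 g.
Volume: 15,740 g ÷ 1.15 g/mL = 13,690 mL.

13.7 L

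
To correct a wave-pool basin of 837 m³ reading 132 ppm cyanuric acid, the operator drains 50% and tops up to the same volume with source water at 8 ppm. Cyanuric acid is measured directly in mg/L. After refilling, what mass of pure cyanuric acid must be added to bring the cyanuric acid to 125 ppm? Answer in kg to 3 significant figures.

46.0 kg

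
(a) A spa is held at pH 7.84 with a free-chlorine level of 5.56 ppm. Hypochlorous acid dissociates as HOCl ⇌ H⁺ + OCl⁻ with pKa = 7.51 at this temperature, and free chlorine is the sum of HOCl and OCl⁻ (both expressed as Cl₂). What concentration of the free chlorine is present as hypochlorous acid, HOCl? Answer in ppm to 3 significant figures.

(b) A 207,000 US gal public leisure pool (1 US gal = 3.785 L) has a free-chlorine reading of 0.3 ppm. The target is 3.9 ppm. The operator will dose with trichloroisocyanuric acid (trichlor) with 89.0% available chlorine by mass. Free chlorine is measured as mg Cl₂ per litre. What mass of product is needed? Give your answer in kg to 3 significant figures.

(a) [OCl⁻]/[HOCl] = 10^(pH − pKa) = 10^(7.84 − 7.51) = 10^0.33 = 2.138.
(a) Fraction as HOCl = 1 / (1 + 2.138) = 0.3187.
(a) HOCl = 0.3187 × 5.56 ppm = 1.772 ppm.

(b) Volume: 207,000 US gal × 3.785 L/gal = 783,495 L.
(b) Chlorine deficit: 3.9 − 0.3 = 3.6 ppm = 3.6 mg/L as Cl₂.
(b) Cl₂ equivalent needed: 3.6 mg/L × 783,495 L = 2,821,000 mg = 2821 g.
(b) Product at 89.0% available chlorine: 2821 / 0.89 = 3169 g.

(a) 1.77 ppm; (b) 3.17 kg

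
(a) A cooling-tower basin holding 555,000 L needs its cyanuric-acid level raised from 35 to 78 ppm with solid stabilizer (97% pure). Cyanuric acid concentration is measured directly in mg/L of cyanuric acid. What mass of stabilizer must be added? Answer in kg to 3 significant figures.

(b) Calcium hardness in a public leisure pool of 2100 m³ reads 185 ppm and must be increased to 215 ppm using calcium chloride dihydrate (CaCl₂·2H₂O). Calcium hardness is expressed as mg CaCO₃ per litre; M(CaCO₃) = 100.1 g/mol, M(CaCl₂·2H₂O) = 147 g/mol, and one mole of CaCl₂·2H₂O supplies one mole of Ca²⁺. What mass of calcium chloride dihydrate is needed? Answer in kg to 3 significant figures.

(a) CYA to add: (78 − 35) = 43 mg/L × 555,000 L = 23,860 g cyanuric acid.
(a) At 97% purity: 23,860 / 0.97 = 24,600 g product.

(b) Volume: 2100 m³ = 2,100,000 L.
(b) Hardness to add: (215 − 185) = 30 mg/L as CaCO₃ × 2,100,000 L = 63,000 g as CaCO₃.
(b) Moles of Ca²⁺ (1 mol Ca²⁺ ≡ 1 mol CaCO₃): 63,000 / 100.1 g/mol = 629.4 mol.
(b) Mass of CaCl₂·2H₂O: 629.4 × 147 = 92,520 g.

(a) 24.6 kg; (b) 92.5 kg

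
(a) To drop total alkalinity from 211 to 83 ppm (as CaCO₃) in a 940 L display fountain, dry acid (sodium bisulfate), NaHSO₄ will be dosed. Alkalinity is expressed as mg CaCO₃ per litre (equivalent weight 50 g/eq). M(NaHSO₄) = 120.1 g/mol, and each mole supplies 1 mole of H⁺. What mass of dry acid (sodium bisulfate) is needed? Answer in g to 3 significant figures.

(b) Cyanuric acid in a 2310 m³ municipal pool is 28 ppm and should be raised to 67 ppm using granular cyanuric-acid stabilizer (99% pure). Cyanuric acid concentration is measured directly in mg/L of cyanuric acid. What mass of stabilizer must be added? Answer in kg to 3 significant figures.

(a) 289 g; (b) 91.0 kg

(a) Alkalinity to neutralize: (211 − 83) = 128 mg/L as CaCO₃ × 940 L = 120.3 g as CaCO₃.
(a) Equivalents of H⁺ required: 120.3 ÷ 50 g/eq = 2.406 eq = 2.406 mol NaHSO₄.
(a) Mass of NaHSO₄: 2.406 × 120.1 = 289 g.

(b) Volume: 2310 m³ = 2,310,000 L.
(b) CYA to add: (67 − 28) = 39 mg/L × 2,310,000 L = 90,090 g cyanuric acid.
(b) At 99% purity: 90,090 / 0.99 = 91,000 g product.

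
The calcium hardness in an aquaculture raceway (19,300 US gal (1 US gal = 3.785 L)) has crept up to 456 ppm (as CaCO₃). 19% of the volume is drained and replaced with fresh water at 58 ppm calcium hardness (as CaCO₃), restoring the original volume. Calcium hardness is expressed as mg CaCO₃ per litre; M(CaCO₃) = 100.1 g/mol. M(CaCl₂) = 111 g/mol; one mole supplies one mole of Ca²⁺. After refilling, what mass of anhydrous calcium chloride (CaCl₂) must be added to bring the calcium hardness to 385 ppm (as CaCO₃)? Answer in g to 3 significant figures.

374 g

Volume: 19,300 US gal × 3.785 L/gal = 73,050 L.
After draining 19% and refilling: 456 × 0.81 + 58 × 0.19 = 380.38 ppm.
Deficit to target: 385 − 380.38 = 4.62 mg/L.
As CaCO₃: 4.62 mg/L × 73,050 L = 337.5 g; ÷ 100.1 = 3.372 mol Ca²⁺.
Mass: 3.372 × 111 = 374.2 g.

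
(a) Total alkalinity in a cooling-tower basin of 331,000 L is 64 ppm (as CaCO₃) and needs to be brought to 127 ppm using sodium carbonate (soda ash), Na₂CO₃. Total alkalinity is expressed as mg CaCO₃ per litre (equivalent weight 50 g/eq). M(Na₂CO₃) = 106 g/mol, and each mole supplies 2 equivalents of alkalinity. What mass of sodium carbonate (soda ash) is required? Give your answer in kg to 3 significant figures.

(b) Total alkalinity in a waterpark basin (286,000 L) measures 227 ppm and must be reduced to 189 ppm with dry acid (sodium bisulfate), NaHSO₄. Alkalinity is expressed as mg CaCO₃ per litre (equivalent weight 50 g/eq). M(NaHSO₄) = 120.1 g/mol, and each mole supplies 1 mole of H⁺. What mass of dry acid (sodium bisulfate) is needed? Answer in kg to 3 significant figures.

(a) Alkalinity to add: (127 − 64) = 63 mg/L as CaCO₃ × 331,000 L = 20,850 g as CaCO₃.
(a) Equivalents: 20,850 g ÷ 50 g/eq = 417.1 eq.
(a) Each mole of Na₂CO₃ supplies 2 eq, so 417.1 / 2 = 208.5 mol.
(a) Mass: 208.5 mol × 106 g/mol = 22,100 g.

(b) Alkalinity to neutralize: (227 − 189) = 38 mg/L as CaCO₃ × 286,000 L = 10,870 g as CaCO₃.
(b) Equivalents of H⁺ required: 10,870 ÷ 50 g/eq = 217.4 eq = 217.4 mol NaHSO₄.
(b) Mass of NaHSO₄: 217.4 × 120.1 = 26,100 g.

(a) 22.1 kg; (b) 26.1 kg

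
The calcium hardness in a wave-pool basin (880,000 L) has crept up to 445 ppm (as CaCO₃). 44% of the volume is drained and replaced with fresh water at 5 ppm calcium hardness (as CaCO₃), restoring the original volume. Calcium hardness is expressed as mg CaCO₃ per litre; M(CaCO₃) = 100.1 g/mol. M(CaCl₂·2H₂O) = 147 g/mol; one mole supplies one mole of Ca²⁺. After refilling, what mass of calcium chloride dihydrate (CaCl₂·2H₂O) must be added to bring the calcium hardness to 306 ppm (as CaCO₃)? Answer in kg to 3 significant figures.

After draining 44% and refilling: 445 × 0.56 + 5 × 0.44 = 251.4 ppm.
Deficit to target: 306 − 251.4 = 54.6 mg/L.
As CaCO₃: 54.6 mg/L × 880,000 L = 48,050 g; ÷ 100.1 = 480 mol Ca²⁺.
Mass: 480 × 147 = 70,560 g.

70.6 kg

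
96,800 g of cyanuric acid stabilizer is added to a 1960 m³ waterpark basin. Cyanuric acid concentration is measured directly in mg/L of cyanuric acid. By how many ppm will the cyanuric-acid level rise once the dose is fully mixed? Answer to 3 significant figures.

49.4 ppm

Volume: 1960 m³ = 1,960,000 L.
Rise: 96,800 g / 1,960,000 L × 1000 = 49.39 mg/L.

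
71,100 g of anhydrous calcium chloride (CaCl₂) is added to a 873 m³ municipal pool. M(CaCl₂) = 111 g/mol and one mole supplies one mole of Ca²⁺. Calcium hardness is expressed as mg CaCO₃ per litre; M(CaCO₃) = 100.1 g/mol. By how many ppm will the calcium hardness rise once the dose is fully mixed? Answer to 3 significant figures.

Volume: 873 m³ = 873,000 L.
Moles of Ca²⁺: 71,100 g ÷ 111 g/mol = 640.5 mol.
As CaCO₃: 640.5 mol × 100.1 g/mol = 64,120 g.
Rise: 64,120 g / 873,000 L × 1000 = 73.45 mg/L.

73.4 ppm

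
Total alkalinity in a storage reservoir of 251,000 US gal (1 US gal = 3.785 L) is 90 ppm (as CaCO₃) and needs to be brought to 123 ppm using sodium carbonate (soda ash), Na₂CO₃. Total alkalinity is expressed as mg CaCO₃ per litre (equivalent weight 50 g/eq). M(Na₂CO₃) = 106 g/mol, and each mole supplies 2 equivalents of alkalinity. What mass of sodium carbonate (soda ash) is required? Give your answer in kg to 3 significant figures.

33.2 kg

Volume: 251,000 US gal × 3.785 L/gal = 950,035 L.
Alkalinity to add: (123 − 90) = 33 mg/L as CaCO₃ × 950,035 L = 31,350 g as CaCO₃.
Equivalents: 31,350 g ÷ 50 g/eq = 627 eq.
Each mole of Na₂CO₃ supplies 2 eq, so 627 / 2 = 313.5 mol.
Mass: 313.5 mol × 106 g/mol = 33,230 g.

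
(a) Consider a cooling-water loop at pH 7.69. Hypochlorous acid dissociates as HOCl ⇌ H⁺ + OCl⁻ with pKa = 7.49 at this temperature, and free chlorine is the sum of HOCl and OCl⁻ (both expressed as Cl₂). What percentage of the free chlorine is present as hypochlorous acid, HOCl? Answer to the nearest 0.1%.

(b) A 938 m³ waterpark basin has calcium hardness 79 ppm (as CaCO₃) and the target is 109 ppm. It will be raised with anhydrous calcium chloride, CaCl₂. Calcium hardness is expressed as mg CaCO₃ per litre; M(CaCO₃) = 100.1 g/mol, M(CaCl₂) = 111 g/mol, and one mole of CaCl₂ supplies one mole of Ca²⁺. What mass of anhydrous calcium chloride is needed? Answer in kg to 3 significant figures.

(a) 38.7%; (b) 31.2 kg

(a) [OCl⁻]/[HOCl] = 10^(pH − pKa) = 10^(7.69 − 7.49) = 10^0.20 = 1.585.
(a) Fraction as HOCl = 1 / (1 + 1.585) = 0.3869.

(b) Volume: 938 m³ = 938,000 L.
(b) Hardness to add: (109 − 79) = 30 mg/L as CaCO₃ × 938,000 L = 28,140 g as CaCO₃.
(b) Moles of Ca²⁺ (1 mol Ca²⁺ ≡ 1 mol CaCO₃): 28,140 / 100.1 g/mol = 281.1 mol.
(b) Mass of CaCl₂: 281.1 × 111 = 31,200 g.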